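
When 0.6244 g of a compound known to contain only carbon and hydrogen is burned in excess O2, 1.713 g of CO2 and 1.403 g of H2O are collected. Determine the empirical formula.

CH4

mol C = 1.713 / 44.01 = 0.03892; mass C = 0.03892 × 12.01 = 0.4675 g
mol H = 2 × (1.403 / 18.02) = 0.1557; mass H = 0.1557 × 1.008 = 0.1570 g
Smallest is C at 0.03892 mol; normalising gives C 1.000, H 4.001
Ratio ≈ 1:4, so the empirical formula is CH4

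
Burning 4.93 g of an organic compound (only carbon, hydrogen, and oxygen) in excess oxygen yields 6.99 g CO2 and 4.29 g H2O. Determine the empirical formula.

CH3O

mol C = 6.99 / 44.01 = 0.1588; mass C = 0.1588 × 12.01 = 1.908 g
mol H = 2 × (4.29 / 18.02) = 0.4761; mass H = 0.4761 × 1.008 = 0.4799 g
mass O = 4.93 − (2.387) = 2.543 g → mol O = 0.1589
Divide by the smallest (0.1588 mol C): C 1.000, H 2.998, O 1.001
→ CH3O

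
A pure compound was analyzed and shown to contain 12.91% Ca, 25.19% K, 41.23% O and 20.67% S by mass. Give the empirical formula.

CaK2O8S2

Assume 100 g: 12.91 g Ca, 25.19 g K, 41.23 g O, 20.67 g S.
Ca: 12.91 g ÷ 40.08 g/mol = 0.3221 mol
K: 25.19 g ÷ 39.10 g/mol = 0.6442 mol
O: 41.23 g ÷ 16.00 g/mol = 2.577 mol
S: 20.67 g ÷ 32.07 g/mol = 0.6445 mol
Ratios (÷ 0.3221): Ca 1.000, K 2.000, O 8.000, S 2.001
Ratio ≈ 1:2:8:2, so the empirical formula is CaK2O8S2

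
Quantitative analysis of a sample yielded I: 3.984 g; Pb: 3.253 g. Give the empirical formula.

I2Pb

I: 3.984 g ÷ 126.90 g/mol = 0.03139 mol
Pb: 3.253 g ÷ 207.2 g/mol = 0.0157 mol
Smallest is Pb at 0.0157 mol; normalising gives I 2.000, Pb 1.000
Ratio ≈ 2:1, so the empirical formula is I2Pb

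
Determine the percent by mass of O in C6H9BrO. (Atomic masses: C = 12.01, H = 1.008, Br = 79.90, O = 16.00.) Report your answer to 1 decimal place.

Molar mass = 6(12.01) + 9(1.008) + 1(79.90) + 1(16.00) = 177.032 g/mol
Mass of O per mole = 1 × 16.00 = 16.000 g
% O = 16.000 / 177.032 × 100 = 9.0%

9.0%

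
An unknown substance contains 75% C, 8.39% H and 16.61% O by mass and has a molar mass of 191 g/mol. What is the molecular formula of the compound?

C12H16O2

Assume 100 g: 75 g C, 8.39 g H, 16.61 g O.
C: 75 g ÷ 12.01 g/mol = 6.245 mol
H: 8.39 g ÷ 1.008 g/mol = 8.323 mol
O: 16.61 g ÷ 16.00 g/mol = 1.038 mol
Divide by the smallest (1.038 mol O): C 6.015, H 8.018, O 1.000
≈ 6:8:1 → C6H8O
Empirical-formula mass = 96.12 g/mol
n = 191 / 96.12 = 1.99 ≈ 2
Molecular formula = (C6H8O)×2 = C12H16O2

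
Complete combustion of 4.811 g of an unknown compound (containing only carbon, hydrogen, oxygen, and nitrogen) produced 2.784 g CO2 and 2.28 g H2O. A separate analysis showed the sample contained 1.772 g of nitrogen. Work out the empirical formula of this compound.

CH4N2O2

mol C = 2.784 / 44.01 = 0.06326; mass C = 0.06326 × 12.01 = 0.7597 g
mol H = 2 × (2.28 / 18.02) = 0.2531; mass H = 0.2531 × 1.008 = 0.2551 g
mol N = 1.772 / 14.01 = 0.1265
mass O = 4.811 − (2.787) = 2.024 g → mol O = 0.1265
Ratios (÷ 0.06326): C 1.000, H 4.000, N 1.999, O 2.000
≈ 1:4:2:2 → CH4N2O2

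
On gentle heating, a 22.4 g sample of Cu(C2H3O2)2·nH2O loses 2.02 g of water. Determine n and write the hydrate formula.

Mass of anhydrous Cu(C2H3O2)2 = 22.4 − 2.02 = 20.38 g
mol H2O = 2.02 / 18.02 = 0.1121
Molar mass of Cu(C2H3O2)2 = 181.64 g/mol → mol Cu(C2H3O2)2 = 20.38 / 181.64 = 0.1122
n = 0.1121 / 0.1122 = 1.00 ≈ 1 → Cu(C2H3O2)2·H2O

Cu(C2H3O2)2·H2O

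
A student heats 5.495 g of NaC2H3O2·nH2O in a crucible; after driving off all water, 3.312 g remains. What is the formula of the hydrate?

NaC2H3O2·3H2O

Mass of water lost = 5.495 − 3.312 = 2.183 g → 2.183 / 18.02 = 0.1211 mol H2O
Molar mass of NaC2H3O2 = 82.03 g/mol → mol NaC2H3O2 = 3.312 / 82.03 = 0.04037
n = 0.1211 / 0.04037 = 3.00 ≈ 3 → NaC2H3O2·3H2O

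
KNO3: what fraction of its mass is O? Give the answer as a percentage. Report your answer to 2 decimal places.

47.47%

Molar mass = 1(39.10) + 1(14.01) + 3(16.00) = 101.110 g/mol
Mass of O per mole = 3 × 16.00 = 48.000 g
% O = 48.000 / 101.110 × 100 = 47.47%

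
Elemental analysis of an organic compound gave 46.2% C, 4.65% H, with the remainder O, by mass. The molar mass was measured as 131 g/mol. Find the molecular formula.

C5H6O4

Assume 100 g: 46.2 g C, 4.65 g H, 49.15 g O.
Moles — C: 46.2 / 12.01 = 3.847 mol; H: 4.65 / 1.008 = 4.613 mol; O: 49.15 / 16.00 = 3.072 mol
Divide by the smallest (3.072 mol O): C 1.252, H 1.502, O 1.000
×4: C 5.01, H 6.01, O 4.00 → C5H6O4
Empirical-formula mass = 130.10 g/mol
n = 131 / 130.10 = 1.01 ≈ 1
Molecular formula = empirical formula = C5H6O4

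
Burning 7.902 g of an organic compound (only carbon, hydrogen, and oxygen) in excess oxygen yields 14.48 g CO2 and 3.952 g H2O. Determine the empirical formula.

C3H4O2

mol C = 14.48 / 44.01 = 0.3290; mass C = 0.3290 × 12.01 = 3.951 g
mol H = 2 × (3.952 / 18.02) = 0.4386; mass H = 0.4386 × 1.008 = 0.4421 g
mass O = 7.902 − (4.394) = 3.508 g → mol O = 0.2193
Smallest is O at 0.2193 mol; normalising gives C 1.500, H 2.000, O 1.000
×2: C 3.00, H 4.00, O 2.00 → C3H4O2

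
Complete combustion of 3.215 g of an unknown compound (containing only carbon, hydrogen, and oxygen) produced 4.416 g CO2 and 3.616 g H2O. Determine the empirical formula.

CH4O

mol C = 4.416 / 44.01 = 0.1003; mass C = 0.1003 × 12.01 = 1.205 g
mol H = 2 × (3.616 / 18.02) = 0.4013; mass H = 0.4013 × 1.008 = 0.4045 g
mass O = 3.215 − (1.610) = 1.605 g → mol O = 0.1003
Ratios (÷ 0.1003): C 1.000, H 4.000, O 1.000
≈ 1:4:1 → CH4O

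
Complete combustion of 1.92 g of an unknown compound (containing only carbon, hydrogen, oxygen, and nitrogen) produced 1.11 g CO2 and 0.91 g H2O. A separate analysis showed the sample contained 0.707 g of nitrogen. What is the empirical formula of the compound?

mol C = 1.11 / 44.01 = 0.02522; mass C = 0.02522 × 12.01 = 0.3029 g
mol H = 2 × (0.91 / 18.02) = 0.1010; mass H = 0.1010 × 1.008 = 0.1018 g
mol N = 0.707 / 14.01 = 0.05046
mass O = 1.92 − (1.112) = 0.8083 g → mol O = 0.05052
Divide by the smallest (0.02522 mol C): C 1.000, H 4.004, N 2.001, O 2.003
Ratio ≈ 1:4:2:2, so the empirical formula is CH4N2O2

CH4N2O2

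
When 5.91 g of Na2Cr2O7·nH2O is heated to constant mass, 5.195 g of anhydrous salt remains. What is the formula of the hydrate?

Mass of water lost = 5.91 − 5.195 = 0.715 g → 0.715 / 18.02 = 0.03968 mol H2O
Molar mass of Na2Cr2O7 = 261.98 g/mol → mol Na2Cr2O7 = 5.195 / 261.98 = 0.01983
n = 0.03968 / 0.01983 = 2.00 ≈ 2 → Na2Cr2O7·2H2O

Na2Cr2O7·2H2O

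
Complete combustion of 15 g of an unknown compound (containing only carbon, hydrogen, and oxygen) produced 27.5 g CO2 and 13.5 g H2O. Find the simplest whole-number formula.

C5H12O3

mol C = 27.5 / 44.01 = 0.6249; mass C = 0.6249 × 12.01 = 7.505 g
mol H = 2 × (13.5 / 18.02) = 1.498; mass H = 1.498 × 1.008 = 1.510 g
mass O = 15 − (9.015) = 5.985 g → mol O = 0.3741
Ratios (÷ 0.3741): C 1.670, H 4.005, O 1.000
×3: C 5.01, H 12.02, O 3.00 → C5H12O3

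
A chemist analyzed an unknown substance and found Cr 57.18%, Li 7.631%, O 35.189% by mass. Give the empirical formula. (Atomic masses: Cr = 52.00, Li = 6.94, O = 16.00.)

CrLiO2

Assume 100 g: 57.18 g Cr, 7.631 g Li, 35.189 g O.
Cr: 57.18 g ÷ 52.00 g/mol = 1.1 mol
Li: 7.631 g ÷ 6.94 g/mol = 1.1 mol
O: 35.189 g ÷ 16.00 g/mol = 2.199 mol
Divide by the smallest (1.1 mol Li): Cr 1.000, Li 1.000, O 2.000
→ CrLiO2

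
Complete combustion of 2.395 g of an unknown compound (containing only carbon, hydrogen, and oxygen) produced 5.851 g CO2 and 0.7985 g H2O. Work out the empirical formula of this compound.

C3H2O

mol C = 5.851 / 44.01 = 0.1329; mass C = 0.1329 × 12.01 = 1.597 g
mol H = 2 × (0.7985 / 18.02) = 0.08862; mass H = 0.08862 × 1.008 = 0.08933 g
mass O = 2.395 − (1.686) = 0.7090 g → mol O = 0.04431
Divide by the smallest (0.04431 mol O): C 3.000, H 2.000, O 1.000
Ratio ≈ 3:2:1, so the empirical formula is C3H2O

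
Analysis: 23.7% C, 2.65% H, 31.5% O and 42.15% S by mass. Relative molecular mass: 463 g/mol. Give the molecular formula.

C9H12O9S6

Assume 100 g: 23.7 g C, 2.65 g H, 31.5 g O, 42.15 g S.
n(C) = 23.7/12.01 = 1.973, n(H) = 2.65/1.008 = 2.629, n(O) = 31.5/16.00 = 1.969, n(S) = 42.15/32.07 = 1.314
Divide by the smallest (1.314 mol S): C 1.501, H 2.000, O 1.498, S 1.000
Multiply by 2: C 3.00, H 4.00, O 3.00, S 2.00 → C3H4O3S2
Empirical-formula mass = 152.20 g/mol
n = 463 / 152.20 = 3.04 ≈ 3
Molecular formula = (C3H4O3S2)×3 = C9H12O9S6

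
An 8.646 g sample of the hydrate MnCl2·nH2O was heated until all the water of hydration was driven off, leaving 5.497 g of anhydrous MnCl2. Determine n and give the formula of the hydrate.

MnCl2·4H2O

Mass of water lost = 8.646 − 5.497 = 3.149 g → 3.149 / 18.02 = 0.1748 mol H2O
Molar mass of MnCl2 = 125.84 g/mol → mol MnCl2 = 5.497 / 125.84 = 0.04368
n = 0.1748 / 0.04368 = 4.00 ≈ 4 → MnCl2·4H2O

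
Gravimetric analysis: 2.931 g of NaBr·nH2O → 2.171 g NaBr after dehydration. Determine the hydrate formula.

Mass of water lost = 2.931 − 2.171 = 0.76 g → 0.76 / 18.02 = 0.04218 mol H2O
Molar mass of NaBr = 102.89 g/mol → mol NaBr = 2.171 / 102.89 = 0.0211
n = 0.04218 / 0.0211 = 2.00 ≈ 2 → NaBr·2H2O

NaBr·2H2O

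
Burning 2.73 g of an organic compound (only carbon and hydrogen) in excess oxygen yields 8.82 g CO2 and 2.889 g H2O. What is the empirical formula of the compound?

mol C = 8.82 / 44.01 = 0.2004; mass C = 0.2004 × 12.01 = 2.407 g
mol H = 2 × (2.889 / 18.02) = 0.3206; mass H = 0.3206 × 1.008 = 0.3232 g
Divide by the smallest (0.2004 mol C): C 1.000, H 1.600
Multiply by 5: C 5.00, H 8.00 → C5H8

C5H8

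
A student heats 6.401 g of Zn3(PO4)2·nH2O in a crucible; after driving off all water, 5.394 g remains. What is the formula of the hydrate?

Zn3(PO4)2·4H2O

Mass of water lost = 6.401 − 5.394 = 1.007 g → 1.007 / 18.02 = 0.05588 mol H2O
Molar mass of Zn3(PO4)2 = 386.08 g/mol → mol Zn3(PO4)2 = 5.394 / 386.08 = 0.01397
n = 0.05588 / 0.01397 = 4.00 ≈ 4 → Zn3(PO4)2·4H2O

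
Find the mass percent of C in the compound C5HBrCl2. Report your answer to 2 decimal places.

28.34%

Molar mass = 5(12.01) + 1(1.008) + 1(79.90) + 2(35.45) = 211.858 g/mol
Mass of C per mole = 5 × 12.01 = 60.050 g
% C = 60.050 / 211.858 × 100 = 28.34%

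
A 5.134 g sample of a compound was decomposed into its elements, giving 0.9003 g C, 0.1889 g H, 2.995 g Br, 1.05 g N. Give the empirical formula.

C2H5BrN2

n(C) = 0.9003/12.01 = 0.07496, n(H) = 0.1889/1.008 = 0.1874, n(Br) = 2.995/79.90 = 0.03748, n(N) = 1.05/14.01 = 0.07495
Divide by the smallest (0.03748 mol Br): C 2.000, H 4.999, Br 1.000, N 1.999
≈ 2:5:1:2 → C2H5BrN2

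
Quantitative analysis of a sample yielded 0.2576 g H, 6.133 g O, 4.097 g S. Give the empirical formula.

H2O3S

Moles — H: 0.2576 / 1.008 = 0.2556 mol; O: 6.133 / 16.00 = 0.3833 mol; S: 4.097 / 32.07 = 0.1278 mol
Smallest is S at 0.1278 mol; normalising gives H 2.000, O 3.000, S 1.000
≈ 2:3:1 → H2O3S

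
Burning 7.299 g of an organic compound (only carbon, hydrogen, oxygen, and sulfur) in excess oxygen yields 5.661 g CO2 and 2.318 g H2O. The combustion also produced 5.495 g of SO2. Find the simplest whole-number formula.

mol C = 5.661 / 44.01 = 0.1286; mass C = 0.1286 × 12.01 = 1.545 g
mol H = 2 × (2.318 / 18.02) = 0.2573; mass H = 0.2573 × 1.008 = 0.2593 g
mol S = 5.495 / 64.07 = 0.08577; mass S = 2.751 g
mass O = 7.299 − (4.555) = 2.744 g → mol O = 0.1715
Divide by the smallest (0.08577 mol S): C 1.500, H 3.000, O 2.000, S 1.000
Scaling by 2: C 3.00, H 6.00, O 4.00, S 2.00 → C3H6O4S2

C3H6O4S2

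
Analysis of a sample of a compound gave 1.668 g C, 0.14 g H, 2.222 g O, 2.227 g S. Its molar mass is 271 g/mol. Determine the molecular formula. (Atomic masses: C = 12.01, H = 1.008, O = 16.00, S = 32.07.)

C6H6O6S3

n(C) = 1.668/12.01 = 0.1389, n(H) = 0.14/1.008 = 0.1389, n(O) = 2.222/16.00 = 0.1389, n(S) = 2.227/32.07 = 0.06944
Divide by the smallest (0.06944 mol S): C 2.000, H 2.000, O 2.000, S 1.000
→ C2H2O2S
Empirical-formula mass = 90.11 g/mol
n = 271 / 90.11 = 3.01 ≈ 3
Molecular formula = (C2H2O2S)×3 = C6H6O6S3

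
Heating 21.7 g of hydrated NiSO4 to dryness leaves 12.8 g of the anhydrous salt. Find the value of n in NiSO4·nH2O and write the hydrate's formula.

Mass of water lost = 21.7 − 12.8 = 8.9 g → 8.9 / 18.02 = 0.4939 mol H2O
Molar mass of NiSO4 = 154.76 g/mol → mol NiSO4 = 12.8 / 154.76 = 0.08271
n = 0.4939 / 0.08271 = 5.97 ≈ 6 → NiSO4·6H2O

NiSO4·6H2O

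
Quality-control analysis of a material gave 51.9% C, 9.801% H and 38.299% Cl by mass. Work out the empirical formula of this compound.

C4H9Cl

Assume 100 g: 51.9 g C, 9.801 g H, 38.299 g Cl.
Moles — C: 51.9 / 12.01 = 4.321 mol; H: 9.801 / 1.008 = 9.723 mol; Cl: 38.299 / 35.45 = 1.08 mol
Divide by the smallest (1.08 mol Cl): C 4.000, H 9.000, Cl 1.000
→ C4H9Cl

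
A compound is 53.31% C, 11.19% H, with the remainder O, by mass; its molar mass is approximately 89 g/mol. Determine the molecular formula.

Assume 100 g: 53.31 g C, 11.19 g H, 35.5 g O.
C: 53.31 g ÷ 12.01 g/mol = 4.439 mol
H: 11.19 g ÷ 1.008 g/mol = 11.1 mol
O: 35.5 g ÷ 16.00 g/mol = 2.219 mol
Divide by the smallest (2.219 mol O): C 2.001, H 5.003, O 1.000
→ C2H5O
Empirical-formula mass = 45.06 g/mol
n = 89 / 45.06 = 1.98 ≈ 2
Molecular formula = (C2H5O)×2 = C4H10O2

C4H10O2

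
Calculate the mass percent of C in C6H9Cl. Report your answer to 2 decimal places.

Molar mass = 6(12.01) + 9(1.008) + 1(35.45) = 116.582 g/mol
Mass of C per mole = 6 × 12.01 = 72.060 g
% C = 72.060 / 116.582 × 100 = 61.81%

61.81%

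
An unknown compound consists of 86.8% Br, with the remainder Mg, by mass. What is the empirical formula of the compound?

Br2Mg

Assume 100 g: 86.8 g Br, 13.2 g Mg.
Br: 86.8 g ÷ 79.90 g/mol = 1.086 mol
Mg: 13.2 g ÷ 24.31 g/mol = 0.543 mol
Ratios (÷ 0.543): Br 2.001, Mg 1.000
Ratio ≈ 2:1, so the empirical formula is Br2Mg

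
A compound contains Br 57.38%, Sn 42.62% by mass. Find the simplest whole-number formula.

Br2Sn

Assume 100 g: 57.38 g Br, 42.62 g Sn.
n(Br) = 57.38/79.90 = 0.7181, n(Sn) = 42.62/118.71 = 0.359
Smallest is Sn at 0.359 mol; normalising gives Br 2.000, Sn 1.000
≈ 2:1 → Br2Sn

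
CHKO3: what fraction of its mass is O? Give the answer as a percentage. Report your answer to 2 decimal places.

Molar mass = 1(12.01) + 1(1.008) + 1(39.10) + 3(16.00) = 100.118 g/mol
Mass of O per mole = 3 × 16.00 = 48.000 g
% O = 48.000 / 100.118 × 100 = 47.94%

47.94%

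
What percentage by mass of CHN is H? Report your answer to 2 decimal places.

3.73%

Molar mass = 1(12.01) + 1(1.008) + 1(14.01) = 27.028 g/mol
Mass of H per mole = 1 × 1.008 = 1.008 g
% H = 1.008 / 27.028 × 100 = 3.73%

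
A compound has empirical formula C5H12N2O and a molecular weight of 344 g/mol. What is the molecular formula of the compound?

Empirical-formula mass = 116.17 g/mol
n = 344 / 116.17 = 2.96 ≈ 3
Molecular formula = (C5H12N2O)3 = C15H36N6O3

C15H36N6O3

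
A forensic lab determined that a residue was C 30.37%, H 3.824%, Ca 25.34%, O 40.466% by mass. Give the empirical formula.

Assume 100 g: 30.37 g C, 3.824 g H, 25.34 g Ca, 40.466 g O.
Moles — C: 30.37 / 12.01 = 2.529 mol; H: 3.824 / 1.008 = 3.794 mol; Ca: 25.34 / 40.08 = 0.6322 mol; O: 40.466 / 16.00 = 2.529 mol
Smallest is Ca at 0.6322 mol; normalising gives C 4.000, H 6.000, Ca 1.000, O 4.000
Ratio ≈ 4:6:1:4, so the empirical formula is C4H6CaO4

C4H6CaO4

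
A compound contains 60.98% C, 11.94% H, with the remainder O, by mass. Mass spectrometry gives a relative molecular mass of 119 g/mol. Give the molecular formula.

Assume 100 g: 60.98 g C, 11.94 g H, 27.08 g O.
n(C) = 60.98/12.01 = 5.077, n(H) = 11.94/1.008 = 11.85, n(O) = 27.08/16.00 = 1.692
Divide by the smallest (1.692 mol O): C 3.000, H 6.999, O 1.000
→ C3H7O
Empirical-formula mass = 59.09 g/mol
n = 119 / 59.09 = 2.01 ≈ 2
Molecular formula = (C3H7O)×2 = C6H14O2

C6H14O2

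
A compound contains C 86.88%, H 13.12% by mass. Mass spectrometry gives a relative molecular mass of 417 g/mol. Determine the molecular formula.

C30H54

Assume 100 g: 86.88 g C, 13.12 g H.
n(C) = 86.88/12.01 = 7.234, n(H) = 13.12/1.008 = 13.02
Ratios (÷ 7.234): C 1.000, H 1.799
Scaling by 5: C 5.00, H 9.00 → C5H9
Empirical-formula mass = 69.12 g/mol
n = 417 / 69.12 = 6.03 ≈ 6
Molecular formula = (C5H9)×6 = C30H54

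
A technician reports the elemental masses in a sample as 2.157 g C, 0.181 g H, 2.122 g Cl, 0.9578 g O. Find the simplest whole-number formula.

C3H3ClO

n(C) = 2.157/12.01 = 0.1796, n(H) = 0.181/1.008 = 0.1796, n(Cl) = 2.122/35.45 = 0.05986, n(O) = 0.9578/16.00 = 0.05986
Smallest is Cl at 0.05986 mol; normalising gives C 3.000, H 3.000, Cl 1.000, O 1.000
Ratio ≈ 3:3:1:1, so the empirical formula is C3H3ClO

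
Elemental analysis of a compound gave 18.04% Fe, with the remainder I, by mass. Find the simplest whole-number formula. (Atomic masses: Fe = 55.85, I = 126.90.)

FeI2

Assume 100 g: 18.04 g Fe, 81.96 g I.
n(Fe) = 18.04/55.85 = 0.323, n(I) = 81.96/126.90 = 0.6459
Smallest is Fe at 0.323 mol; normalising gives Fe 1.000, I 2.000
≈ 1:2 → FeI2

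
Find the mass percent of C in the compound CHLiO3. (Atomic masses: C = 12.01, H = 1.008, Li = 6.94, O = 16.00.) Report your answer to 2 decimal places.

17.67%

Molar mass = 1(12.01) + 1(1.008) + 1(6.94) + 3(16.00) = 67.958 g/mol
Mass of C per mole = 1 × 12.01 = 12.010 g
% C = 12.010 / 67.958 × 100 = 17.67%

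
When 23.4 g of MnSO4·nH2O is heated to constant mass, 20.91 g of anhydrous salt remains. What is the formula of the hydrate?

MnSO4·H2O

Mass of water lost = 23.4 − 20.91 = 2.49 g → 2.49 / 18.02 = 0.1382 mol H2O
Molar mass of MnSO4 = 151.01 g/mol → mol MnSO4 = 20.91 / 151.01 = 0.1385
n = 0.1382 / 0.1385 = 1.00 ≈ 1 → MnSO4·H2O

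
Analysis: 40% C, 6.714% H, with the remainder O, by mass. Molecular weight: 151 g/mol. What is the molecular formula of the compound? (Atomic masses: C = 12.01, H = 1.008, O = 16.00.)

C5H10O5

Assume 100 g: 40 g C, 6.714 g H, 53.286 g O.
n(C) = 40/12.01 = 3.331, n(H) = 6.714/1.008 = 6.661, n(O) = 53.286/16.00 = 3.33
Divide by the smallest (3.33 mol O): C 1.000, H 2.000, O 1.000
≈ 1:2:1 → CH2O
Empirical-formula mass = 30.03 g/mol
n = 151 / 30.03 = 5.03 ≈ 5
Molecular formula = (CH2O)×5 = C5H10O5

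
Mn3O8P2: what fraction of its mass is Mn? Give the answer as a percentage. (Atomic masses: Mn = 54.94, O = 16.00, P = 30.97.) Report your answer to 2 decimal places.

46.46%

Molar mass = 3(54.94) + 8(16.00) + 2(30.97) = 354.760 g/mol
Mass of Mn per mole = 3 × 54.94 = 164.820 g
% Mn = 164.820 / 354.760 × 100 = 46.46%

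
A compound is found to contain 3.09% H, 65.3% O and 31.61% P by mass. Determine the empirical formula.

Assume 100 g: 3.09 g H, 65.3 g O, 31.61 g P.
H: 3.09 g ÷ 1.008 g/mol = 3.065 mol
O: 65.3 g ÷ 16.00 g/mol = 4.081 mol
P: 31.61 g ÷ 30.97 g/mol = 1.021 mol
Smallest is P at 1.021 mol; normalising gives H 3.003, O 3.999, P 1.000
Ratio ≈ 3:4:1, so the empirical formula is H3O4P

H3O4P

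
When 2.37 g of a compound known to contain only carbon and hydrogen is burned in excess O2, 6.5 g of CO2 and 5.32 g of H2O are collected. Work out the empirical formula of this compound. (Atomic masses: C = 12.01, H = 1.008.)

mol C = 6.5 / 44.01 = 0.1477; mass C = 0.1477 × 12.01 = 1.774 g
mol H = 2 × (5.32 / 18.02) = 0.5905; mass H = 0.5905 × 1.008 = 0.5952 g
Divide by the smallest (0.1477 mol C): C 1.000, H 3.998
Ratio ≈ 1:4, so the empirical formula is CH4

CH4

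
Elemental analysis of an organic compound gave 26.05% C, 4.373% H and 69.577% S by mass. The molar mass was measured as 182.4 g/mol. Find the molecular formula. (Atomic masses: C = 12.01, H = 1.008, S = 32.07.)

C4H8S4

Assume 100 g: 26.05 g C, 4.373 g H, 69.577 g S.
C: 26.05 g ÷ 12.01 g/mol = 2.169 mol
H: 4.373 g ÷ 1.008 g/mol = 4.338 mol
S: 69.577 g ÷ 32.07 g/mol = 2.17 mol
Divide by the smallest (2.169 mol C): C 1.000, H 2.000, S 1.000
≈ 1:2:1 → CH2S
Empirical-formula mass = 46.10 g/mol
n = 182.4 / 46.10 = 3.96 ≈ 4
Molecular formula = (CH2S)×4 = C4H8S4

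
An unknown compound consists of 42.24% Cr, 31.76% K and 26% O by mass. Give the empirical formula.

CrKO2

Assume 100 g: 42.24 g Cr, 31.76 g K, 26 g O.
Cr: 42.24 g ÷ 52.00 g/mol = 0.8123 mol
K: 31.76 g ÷ 39.10 g/mol = 0.8123 mol
O: 26 g ÷ 16.00 g/mol = 1.625 mol
Smallest is K at 0.8123 mol; normalising gives Cr 1.000, K 1.000, O 2.001
Ratio ≈ 1:1:2, so the empirical formula is CrKO2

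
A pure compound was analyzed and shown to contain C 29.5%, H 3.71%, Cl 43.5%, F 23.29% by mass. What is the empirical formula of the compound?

C2H3ClF

Assume 100 g: 29.5 g C, 3.71 g H, 43.5 g Cl, 23.29 g F.
C: 29.5 g ÷ 12.01 g/mol = 2.456 mol
H: 3.71 g ÷ 1.008 g/mol = 3.681 mol
Cl: 43.5 g ÷ 35.45 g/mol = 1.227 mol
F: 23.29 g ÷ 19.00 g/mol = 1.226 mol
Ratios (÷ 1.226): C 2.004, H 3.003, Cl 1.001, F 1.000
Ratio ≈ 2:3:1:1, so the empirical formula is C2H3ClF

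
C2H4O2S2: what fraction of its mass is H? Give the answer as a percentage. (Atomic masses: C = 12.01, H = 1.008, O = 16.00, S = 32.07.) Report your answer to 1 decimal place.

Molar mass = 2(12.01) + 4(1.008) + 2(16.00) + 2(32.07) = 124.192 g/mol
Mass of H per mole = 4 × 1.008 = 4.032 g
% H = 4.032 / 124.192 × 100 = 3.2%

3.2%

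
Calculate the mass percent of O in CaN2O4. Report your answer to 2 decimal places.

48.45%

Molar mass = 1(40.08) + 2(14.01) + 4(16.00) = 132.100 g/mol
Mass of O per mole = 4 × 16.00 = 64.000 g
% O = 64.000 / 132.100 × 100 = 48.45%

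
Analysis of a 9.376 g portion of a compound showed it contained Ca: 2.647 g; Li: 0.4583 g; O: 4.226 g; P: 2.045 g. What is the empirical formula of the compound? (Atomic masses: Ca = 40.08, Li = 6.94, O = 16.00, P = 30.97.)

CaLiO4P

Ca: 2.647 g ÷ 40.08 g/mol = 0.06604 mol
Li: 0.4583 g ÷ 6.94 g/mol = 0.06604 mol
O: 4.226 g ÷ 16.00 g/mol = 0.2641 mol
P: 2.045 g ÷ 30.97 g/mol = 0.06603 mol
Ratios (÷ 0.06603): Ca 1.000, Li 1.000, O 4.000, P 1.000
Ratio ≈ 1:1:4:1, so the empirical formula is CaLiO4P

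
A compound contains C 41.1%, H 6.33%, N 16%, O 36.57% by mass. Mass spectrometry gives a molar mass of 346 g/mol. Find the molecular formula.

Assume 100 g: 41.1 g C, 6.33 g H, 16 g N, 36.57 g O.
n(C) = 41.1/12.01 = 3.422, n(H) = 6.33/1.008 = 6.28, n(N) = 16/14.01 = 1.142, n(O) = 36.57/16.00 = 2.286
Divide by the smallest (1.142 mol N): C 2.997, H 5.499, N 1.000, O 2.001
Scaling by 2: C 5.99, H 11.00, N 2.00, O 4.00 → C6H11N2O4
Empirical-formula mass = 175.17 g/mol
n = 346 / 175.17 = 1.98 ≈ 2
Molecular formula = (C6H11N2O4)×2 = C12H22N4O8

C12H22N4O8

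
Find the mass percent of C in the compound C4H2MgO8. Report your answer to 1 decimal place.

Molar mass = 4(12.01) + 2(1.008) + 1(24.31) + 8(16.00) = 202.366 g/mol
Mass of C per mole = 4 × 12.01 = 48.040 g
% C = 48.040 / 202.366 × 100 = 23.7%

23.7%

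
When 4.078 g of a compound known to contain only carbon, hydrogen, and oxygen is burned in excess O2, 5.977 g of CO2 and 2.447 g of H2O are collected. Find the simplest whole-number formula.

mol C = 5.977 / 44.01 = 0.1358; mass C = 0.1358 × 12.01 = 1.631 g
mol H = 2 × (2.447 / 18.02) = 0.2716; mass H = 0.2716 × 1.008 = 0.2738 g
mass O = 4.078 − (1.905) = 2.173 g → mol O = 0.1358
Divide by the smallest (0.1358 mol C): C 1.000, H 2.000, O 1.000
Ratio ≈ 1:2:1, so the empirical formula is CH2O

CH2O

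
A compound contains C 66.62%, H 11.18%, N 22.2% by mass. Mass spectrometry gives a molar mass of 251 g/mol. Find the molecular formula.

Assume 100 g: 66.62 g C, 11.18 g H, 22.2 g N.
C: 66.62 g ÷ 12.01 g/mol = 5.547 mol
H: 11.18 g ÷ 1.008 g/mol = 11.09 mol
N: 22.2 g ÷ 14.01 g/mol = 1.585 mol
Smallest is N at 1.585 mol; normalising gives C 3.501, H 6.999, N 1.000
×2: C 7.00, H 14.00, N 2.00 → C7H14N2
Empirical-formula mass = 126.20 g/mol
n = 251 / 126.20 = 1.99 ≈ 2
Molecular formula = (C7H14N2)×2 = C14H28N4

C14H28N4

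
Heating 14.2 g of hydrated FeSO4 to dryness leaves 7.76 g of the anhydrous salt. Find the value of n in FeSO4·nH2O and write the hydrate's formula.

Mass of water lost = 14.2 − 7.76 = 6.44 g → 6.44 / 18.02 = 0.3574 mol H2O
Molar mass of FeSO4 = 151.92 g/mol → mol FeSO4 = 7.76 / 151.92 = 0.05108
n = 0.3574 / 0.05108 = 7.00 ≈ 7 → FeSO4·7H2O

FeSO4·7H2O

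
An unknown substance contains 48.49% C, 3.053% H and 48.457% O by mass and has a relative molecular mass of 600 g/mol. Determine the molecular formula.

C24H18O18

Assume 100 g: 48.49 g C, 3.053 g H, 48.457 g O.
C: 48.49 g ÷ 12.01 g/mol = 4.037 mol
H: 3.053 g ÷ 1.008 g/mol = 3.029 mol
O: 48.457 g ÷ 16.00 g/mol = 3.029 mol
Ratios (÷ 3.029): C 1.333, H 1.000, O 1.000
Scaling by 3: C 4.00, H 3.00, O 3.00 → C4H3O3
Empirical-formula mass = 99.06 g/mol
n = 600 / 99.06 = 6.06 ≈ 6
Molecular formula = (C4H3O3)×6 = C24H18O18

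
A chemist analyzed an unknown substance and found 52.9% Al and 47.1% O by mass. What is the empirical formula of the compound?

Assume 100 g: 52.9 g Al, 47.1 g O.
Al: 52.9 g ÷ 26.98 g/mol = 1.961 mol
O: 47.1 g ÷ 16.00 g/mol = 2.944 mol
Smallest is Al at 1.961 mol; normalising gives Al 1.000, O 1.501
Multiply by 2: Al 2.00, O 3.00 → Al2O3

Al2O3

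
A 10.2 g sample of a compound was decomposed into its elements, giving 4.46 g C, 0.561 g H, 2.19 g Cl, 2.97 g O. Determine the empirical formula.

C6H9ClO3

n(C) = 4.46/12.01 = 0.3714, n(H) = 0.561/1.008 = 0.5565, n(Cl) = 2.19/35.45 = 0.06178, n(O) = 2.97/16.00 = 0.1856
Smallest is Cl at 0.06178 mol; normalising gives C 6.011, H 9.009, Cl 1.000, O 3.005
≈ 6:9:1:3 → C6H9ClO3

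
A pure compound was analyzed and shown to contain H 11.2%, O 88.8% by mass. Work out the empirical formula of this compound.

Assume 100 g: 11.2 g H, 88.8 g O.
Moles — H: 11.2 / 1.008 = 11.11 mol; O: 88.8 / 16.00 = 5.55 mol
Ratios (÷ 5.55): H 2.002, O 1.000
→ H2O

H2O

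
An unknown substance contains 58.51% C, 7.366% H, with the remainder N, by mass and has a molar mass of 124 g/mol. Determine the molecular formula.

C6H9N3

Assume 100 g: 58.51 g C, 7.366 g H, 34.124 g N.
C: 58.51 g ÷ 12.01 g/mol = 4.872 mol
H: 7.366 g ÷ 1.008 g/mol = 7.308 mol
N: 34.124 g ÷ 14.01 g/mol = 2.436 mol
Ratios (÷ 2.436): C 2.000, H 3.000, N 1.000
→ C2H3N
Empirical-formula mass = 41.05 g/mol
n = 124 / 41.05 = 3.02 ≈ 3
Molecular formula = (C2H3N)×3 = C6H9N3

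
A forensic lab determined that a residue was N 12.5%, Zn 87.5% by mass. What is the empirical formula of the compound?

Assume 100 g: 12.5 g N, 87.5 g Zn.
Moles — N: 12.5 / 14.01 = 0.8922 mol; Zn: 87.5 / 65.38 = 1.338 mol
Ratios (÷ 0.8922): N 1.000, Zn 1.500
×2: N 2.00, Zn 3.00 → N2Zn3

N2Zn3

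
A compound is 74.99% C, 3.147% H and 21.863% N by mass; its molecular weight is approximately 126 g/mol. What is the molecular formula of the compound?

Assume 100 g: 74.99 g C, 3.147 g H, 21.863 g N.
C: 74.99 g ÷ 12.01 g/mol = 6.244 mol
H: 3.147 g ÷ 1.008 g/mol = 3.122 mol
N: 21.863 g ÷ 14.01 g/mol = 1.561 mol
Ratios (÷ 1.561): C 4.001, H 2.001, N 1.000
Ratio ≈ 4:2:1, so the empirical formula is C4H2N
Empirical-formula mass = 64.07 g/mol
n = 126 / 64.07 = 1.97 ≈ 2
Molecular formula = (C4H2N)×2 = C8H4N2

C8H4N2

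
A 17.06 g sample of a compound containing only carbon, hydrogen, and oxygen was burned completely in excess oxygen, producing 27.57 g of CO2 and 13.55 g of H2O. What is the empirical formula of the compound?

mol C = 27.57 / 44.01 = 0.6264; mass C = 0.6264 × 12.01 = 7.524 g
mol H = 2 × (13.55 / 18.02) = 1.504; mass H = 1.504 × 1.008 = 1.516 g
mass O = 17.06 − (9.040) = 8.020 g → mol O = 0.5013
Smallest is O at 0.5013 mol; normalising gives C 1.250, H 3.000, O 1.000
Scaling by 4: C 5.00, H 12.00, O 4.00 → C5H12O4

C5H12O4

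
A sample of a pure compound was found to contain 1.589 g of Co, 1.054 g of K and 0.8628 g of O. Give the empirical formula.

CoKO2

Co: 1.589 g ÷ 58.93 g/mol = 0.02696 mol
K: 1.054 g ÷ 39.10 g/mol = 0.02696 mol
O: 0.8628 g ÷ 16.00 g/mol = 0.05393 mol
Smallest is K at 0.02696 mol; normalising gives Co 1.000, K 1.000, O 2.000
≈ 1:1:2 → CoKO2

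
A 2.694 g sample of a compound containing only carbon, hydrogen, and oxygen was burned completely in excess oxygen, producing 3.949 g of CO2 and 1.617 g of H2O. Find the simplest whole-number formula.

CH2O

mol C = 3.949 / 44.01 = 0.08973; mass C = 0.08973 × 12.01 = 1.078 g
mol H = 2 × (1.617 / 18.02) = 0.1795; mass H = 0.1795 × 1.008 = 0.1809 g
mass O = 2.694 − (1.259) = 1.435 g → mol O = 0.08972
Ratios (÷ 0.08972): C 1.000, H 2.000, O 1.000
→ CH2O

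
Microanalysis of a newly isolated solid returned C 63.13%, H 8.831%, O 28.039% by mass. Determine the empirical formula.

Assume 100 g: 63.13 g C, 8.831 g H, 28.039 g O.
n(C) = 63.13/12.01 = 5.256, n(H) = 8.831/1.008 = 8.761, n(O) = 28.039/16.00 = 1.752
Smallest is O at 1.752 mol; normalising gives C 3.000, H 4.999, O 1.000
Ratio ≈ 3:5:1, so the empirical formula is C3H5O

C3H5O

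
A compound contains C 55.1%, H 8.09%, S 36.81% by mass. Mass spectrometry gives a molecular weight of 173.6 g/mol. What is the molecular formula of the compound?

C8H14S2

Assume 100 g: 55.1 g C, 8.09 g H, 36.81 g S.
Moles — C: 55.1 / 12.01 = 4.588 mol; H: 8.09 / 1.008 = 8.026 mol; S: 36.81 / 32.07 = 1.148 mol
Smallest is S at 1.148 mol; normalising gives C 3.997, H 6.992, S 1.000
→ C4H7S
Empirical-formula mass = 87.17 g/mol
n = 173.6 / 87.17 = 1.99 ≈ 2
Molecular formula = (C4H7S)×2 = C8H14S2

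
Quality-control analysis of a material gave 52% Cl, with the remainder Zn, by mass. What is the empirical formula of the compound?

Cl2Zn

Assume 100 g: 52 g Cl, 48 g Zn.
n(Cl) = 52/35.45 = 1.467, n(Zn) = 48/65.38 = 0.7342
Divide by the smallest (0.7342 mol Zn): Cl 1.998, Zn 1.000
Ratio ≈ 2:1, so the empirical formula is Cl2Zn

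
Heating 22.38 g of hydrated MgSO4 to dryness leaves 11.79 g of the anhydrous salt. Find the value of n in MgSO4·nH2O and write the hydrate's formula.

Mass of water lost = 22.38 − 11.79 = 10.59 g → 10.59 / 18.02 = 0.5877 mol H2O
Molar mass of MgSO4 = 120.38 g/mol → mol MgSO4 = 11.79 / 120.38 = 0.09794
n = 0.5877 / 0.09794 = 6.00 ≈ 6 → MgSO4·6H2O

MgSO4·6H2O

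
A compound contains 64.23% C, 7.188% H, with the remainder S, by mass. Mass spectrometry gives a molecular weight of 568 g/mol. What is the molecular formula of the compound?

C30H40S5

Assume 100 g: 64.23 g C, 7.188 g H, 28.582 g S.
Moles — C: 64.23 / 12.01 = 5.348 mol; H: 7.188 / 1.008 = 7.131 mol; S: 28.582 / 32.07 = 0.8912 mol
Smallest is S at 0.8912 mol; normalising gives C 6.001, H 8.001, S 1.000
Ratio ≈ 6:8:1, so the empirical formula is C6H8S
Empirical-formula mass = 112.19 g/mol
n = 568 / 112.19 = 5.06 ≈ 5
Molecular formula = (C6H8S)×5 = C30H40S5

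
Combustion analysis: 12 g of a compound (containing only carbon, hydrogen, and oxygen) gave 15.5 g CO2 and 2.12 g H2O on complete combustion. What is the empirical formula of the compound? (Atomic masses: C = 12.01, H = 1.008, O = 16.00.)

C3H2O4

mol C = 15.5 / 44.01 = 0.3522; mass C = 0.3522 × 12.01 = 4.230 g
mol H = 2 × (2.12 / 18.02) = 0.2353; mass H = 0.2353 × 1.008 = 0.2372 g
mass O = 12 − (4.467) = 7.533 g → mol O = 0.4708
Divide by the smallest (0.2353 mol H): C 1.497, H 1.000, O 2.001
Multiply by 2: C 2.99, H 2.00, O 4.00 → C3H2O4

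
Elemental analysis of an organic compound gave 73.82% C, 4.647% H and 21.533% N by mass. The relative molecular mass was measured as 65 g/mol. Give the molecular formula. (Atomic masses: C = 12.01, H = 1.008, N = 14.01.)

Assume 100 g: 73.82 g C, 4.647 g H, 21.533 g N.
C: 73.82 g ÷ 12.01 g/mol = 6.147 mol
H: 4.647 g ÷ 1.008 g/mol = 4.61 mol
N: 21.533 g ÷ 14.01 g/mol = 1.537 mol
Divide by the smallest (1.537 mol N): C 3.999, H 2.999, N 1.000
→ C4H3N
Empirical-formula mass = 65.07 g/mol
n = 65 / 65.07 = 1.00 ≈ 1
Molecular formula = empirical formula = C4H3N

C4H3N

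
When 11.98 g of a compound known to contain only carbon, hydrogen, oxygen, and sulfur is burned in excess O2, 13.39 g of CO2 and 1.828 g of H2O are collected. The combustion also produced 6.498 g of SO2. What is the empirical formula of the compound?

mol C = 13.39 / 44.01 = 0.3042; mass C = 0.3042 × 12.01 = 3.654 g
mol H = 2 × (1.828 / 18.02) = 0.2029; mass H = 0.2029 × 1.008 = 0.2045 g
mol S = 6.498 / 64.07 = 0.1014; mass S = 3.253 g
mass O = 11.98 − (7.111) = 4.869 g → mol O = 0.3043
Ratios (÷ 0.1014): C 3.000, H 2.000, O 3.000, S 1.000
Ratio ≈ 3:2:3:1, so the empirical formula is C3H2O3S

C3H2O3S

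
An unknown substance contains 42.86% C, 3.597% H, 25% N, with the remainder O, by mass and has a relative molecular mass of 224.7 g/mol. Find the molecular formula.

C8H8N4O4

Assume 100 g: 42.86 g C, 3.597 g H, 25 g N, 28.543 g O.
Moles — C: 42.86 / 12.01 = 3.569 mol; H: 3.597 / 1.008 = 3.568 mol; N: 25 / 14.01 = 1.784 mol; O: 28.543 / 16.00 = 1.784 mol
Divide by the smallest (1.784 mol O): C 2.000, H 2.000, N 1.000, O 1.000
Ratio ≈ 2:2:1:1, so the empirical formula is C2H2NO
Empirical-formula mass = 56.05 g/mol
n = 224.7 / 56.05 = 4.01 ≈ 4
Molecular formula = (C2H2NO)×4 = C8H8N4O4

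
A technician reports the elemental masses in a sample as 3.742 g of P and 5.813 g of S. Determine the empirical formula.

n(P) = 3.742/30.97 = 0.1208, n(S) = 5.813/32.07 = 0.1813
Smallest is P at 0.1208 mol; normalising gives P 1.000, S 1.500
Multiply by 2: P 2.00, S 3.00 → P2S3

P2S3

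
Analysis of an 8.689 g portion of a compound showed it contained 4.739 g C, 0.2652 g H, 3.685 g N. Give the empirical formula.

n(C) = 4.739/12.01 = 0.3946, n(H) = 0.2652/1.008 = 0.2631, n(N) = 3.685/14.01 = 0.263
Divide by the smallest (0.263 mol N): C 1.500, H 1.000, N 1.000
Scaling by 2: C 3.00, H 2.00, N 2.00 → C3H2N2

C3H2N2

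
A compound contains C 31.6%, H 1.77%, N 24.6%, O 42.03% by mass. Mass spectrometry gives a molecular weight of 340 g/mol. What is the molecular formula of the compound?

Assume 100 g: 31.6 g C, 1.77 g H, 24.6 g N, 42.03 g O.
C: 31.6 g ÷ 12.01 g/mol = 2.631 mol
H: 1.77 g ÷ 1.008 g/mol = 1.756 mol
N: 24.6 g ÷ 14.01 g/mol = 1.756 mol
O: 42.03 g ÷ 16.00 g/mol = 2.627 mol
Ratios (÷ 1.756): C 1.498, H 1.000, N 1.000, O 1.496
Multiply by 2: C 3.00, H 2.00, N 2.00, O 2.99 → C3H2N2O3
Empirical-formula mass = 114.07 g/mol
n = 340 / 114.07 = 2.98 ≈ 3
Molecular formula = (C3H2N2O3)×3 = C9H6N6O9

C9H6N6O9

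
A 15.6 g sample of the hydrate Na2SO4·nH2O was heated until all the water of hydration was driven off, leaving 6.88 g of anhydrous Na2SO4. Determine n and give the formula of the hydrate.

Na2SO4·10H2O

Mass of water lost = 15.6 − 6.88 = 8.72 g → 8.72 / 18.02 = 0.4839 mol H2O
Molar mass of Na2SO4 = 142.05 g/mol → mol Na2SO4 = 6.88 / 142.05 = 0.04843
n = 0.4839 / 0.04843 = 9.99 ≈ 10 → Na2SO4·10H2O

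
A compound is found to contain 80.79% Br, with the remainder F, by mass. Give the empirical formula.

BrF

Assume 100 g: 80.79 g Br, 19.21 g F.
n(Br) = 80.79/79.90 = 1.011, n(F) = 19.21/19.00 = 1.011
Ratios (÷ 1.011): Br 1.000, F 1.000
Ratio ≈ 1:1, so the empirical formula is BrF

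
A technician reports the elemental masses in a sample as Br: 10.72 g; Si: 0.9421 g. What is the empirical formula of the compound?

Br4Si

Moles — Br: 10.72 / 79.90 = 0.1342 mol; Si: 0.9421 / 28.09 = 0.03354 mol
Divide by the smallest (0.03354 mol Si): Br 4.000, Si 1.000
Ratio ≈ 4:1, so the empirical formula is Br4Si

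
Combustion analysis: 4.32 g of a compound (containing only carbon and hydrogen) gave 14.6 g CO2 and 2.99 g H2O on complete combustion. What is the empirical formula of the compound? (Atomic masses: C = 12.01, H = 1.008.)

CH

mol C = 14.6 / 44.01 = 0.3317; mass C = 0.3317 × 12.01 = 3.984 g
mol H = 2 × (2.99 / 18.02) = 0.3319; mass H = 0.3319 × 1.008 = 0.3345 g
Smallest is C at 0.3317 mol; normalising gives C 1.000, H 1.000
Ratio ≈ 1:1, so the empirical formula is CH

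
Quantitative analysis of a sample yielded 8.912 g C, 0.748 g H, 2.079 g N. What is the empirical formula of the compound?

C5H5N

Moles — C: 8.912 / 12.01 = 0.742 mol; H: 0.748 / 1.008 = 0.7421 mol; N: 2.079 / 14.01 = 0.1484 mol
Ratios (÷ 0.1484): C 5.001, H 5.001, N 1.000
→ C5H5N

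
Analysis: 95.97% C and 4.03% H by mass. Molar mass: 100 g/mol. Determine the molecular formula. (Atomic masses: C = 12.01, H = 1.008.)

C8H4

Assume 100 g: 95.97 g C, 4.03 g H.
C: 95.97 g ÷ 12.01 g/mol = 7.991 mol
H: 4.03 g ÷ 1.008 g/mol = 3.998 mol
Smallest is H at 3.998 mol; normalising gives C 1.999, H 1.000
→ C2H
Empirical-formula mass = 25.03 g/mol
n = 100 / 25.03 = 4.00 ≈ 4
Molecular formula = (C2H)×4 = C8H4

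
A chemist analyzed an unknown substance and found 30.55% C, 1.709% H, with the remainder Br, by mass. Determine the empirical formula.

C3H2Br

Assume 100 g: 30.55 g C, 1.709 g H, 67.741 g Br.
n(C) = 30.55/12.01 = 2.544, n(H) = 1.709/1.008 = 1.695, n(Br) = 67.741/79.90 = 0.8478
Smallest is Br at 0.8478 mol; normalising gives C 3.000, H 2.000, Br 1.000
→ C3H2Br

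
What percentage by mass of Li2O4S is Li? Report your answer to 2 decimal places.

Molar mass = 2(6.94) + 4(16.00) + 1(32.07) = 109.950 g/mol
Mass of Li per mole = 2 × 6.94 = 13.880 g
% Li = 13.880 / 109.950 × 100 = 12.62%

12.62%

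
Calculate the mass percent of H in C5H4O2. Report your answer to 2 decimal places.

Molar mass = 5(12.01) + 4(1.008) + 2(16.00) = 96.082 g/mol
Mass of H per mole = 4 × 1.008 = 4.032 g
% H = 4.032 / 96.082 × 100 = 4.20%

4.20%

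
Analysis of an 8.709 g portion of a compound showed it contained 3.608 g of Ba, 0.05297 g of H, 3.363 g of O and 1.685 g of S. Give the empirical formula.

BaH2O8S2

Moles — Ba: 3.608 / 137.33 = 0.02627 mol; H: 0.05297 / 1.008 = 0.05255 mol; O: 3.363 / 16.00 = 0.2102 mol; S: 1.685 / 32.07 = 0.05254 mol
Divide by the smallest (0.02627 mol Ba): Ba 1.000, H 2.000, O 8.000, S 2.000
→ BaH2O8S2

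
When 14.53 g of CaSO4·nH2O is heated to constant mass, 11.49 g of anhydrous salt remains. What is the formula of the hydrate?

Mass of water lost = 14.53 − 11.49 = 3.04 g → 3.04 / 18.02 = 0.1687 mol H2O
Molar mass of CaSO4 = 136.15 g/mol → mol CaSO4 = 11.49 / 136.15 = 0.08439
n = 0.1687 / 0.08439 = 2.00 ≈ 2 → CaSO4·2H2O

CaSO4·2H2O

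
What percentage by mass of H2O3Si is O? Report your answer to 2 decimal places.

61.45%

Molar mass = 2(1.008) + 3(16.00) + 1(28.09) = 78.106 g/mol
Mass of O per mole = 3 × 16.00 = 48.000 g
% O = 48.000 / 78.106 × 100 = 61.45%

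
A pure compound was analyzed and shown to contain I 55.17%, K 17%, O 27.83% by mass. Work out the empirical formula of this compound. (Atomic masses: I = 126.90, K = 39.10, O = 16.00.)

Assume 100 g: 55.17 g I, 17 g K, 27.83 g O.
I: 55.17 g ÷ 126.90 g/mol = 0.4348 mol
K: 17 g ÷ 39.10 g/mol = 0.4348 mol
O: 27.83 g ÷ 16.00 g/mol = 1.739 mol
Ratios (÷ 0.4348): I 1.000, K 1.000, O 4.001
≈ 1:1:4 → IKO4

IKO4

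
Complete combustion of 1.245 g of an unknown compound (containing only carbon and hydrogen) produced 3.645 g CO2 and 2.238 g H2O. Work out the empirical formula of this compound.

mol C = 3.645 / 44.01 = 0.08282; mass C = 0.08282 × 12.01 = 0.9947 g
mol H = 2 × (2.238 / 18.02) = 0.2484; mass H = 0.2484 × 1.008 = 0.2504 g
Divide by the smallest (0.08282 mol C): C 1.000, H 2.999
Ratio ≈ 1:3, so the empirical formula is CH3

CH3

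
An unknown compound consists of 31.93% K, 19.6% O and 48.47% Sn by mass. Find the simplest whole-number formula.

K2O3Sn

Assume 100 g: 31.93 g K, 19.6 g O, 48.47 g Sn.
K: 31.93 g ÷ 39.10 g/mol = 0.8166 mol
O: 19.6 g ÷ 16.00 g/mol = 1.225 mol
Sn: 48.47 g ÷ 118.71 g/mol = 0.4083 mol
Divide by the smallest (0.4083 mol Sn): K 2.000, O 3.000, Sn 1.000
≈ 2:3:1 → K2O3Sn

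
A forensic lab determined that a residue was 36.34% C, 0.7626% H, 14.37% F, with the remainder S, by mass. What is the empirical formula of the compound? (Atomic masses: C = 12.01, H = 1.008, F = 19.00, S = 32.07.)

C4HFS2

Assume 100 g: 36.34 g C, 0.7626 g H, 14.37 g F, 48.527 g S.
Moles — C: 36.34 / 12.01 = 3.026 mol; H: 0.7626 / 1.008 = 0.7565 mol; F: 14.37 / 19.00 = 0.7563 mol; S: 48.527 / 32.07 = 1.513 mol
Smallest is F at 0.7563 mol; normalising gives C 4.001, H 1.000, F 1.000, S 2.001
≈ 4:1:1:2 → C4HFS2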